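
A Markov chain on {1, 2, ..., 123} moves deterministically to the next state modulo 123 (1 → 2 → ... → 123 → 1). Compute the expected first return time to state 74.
E[T_74 | X_0 = 74] = 123

The chain cycles deterministically, so starting at state 74 it returns in exactly 123 steps. Equivalently, the stationary distribution is uniform π_j = 1/123 for every state j, so by Kac's formula E[T_74] = 1/π_74 = 123.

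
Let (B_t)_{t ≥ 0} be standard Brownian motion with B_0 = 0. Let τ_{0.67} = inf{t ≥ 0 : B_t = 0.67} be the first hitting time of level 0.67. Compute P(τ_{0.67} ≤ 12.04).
P(τ_{0.67} ≤ 12.04) = 2(1 − Φ(0.67/√12.04)) = 2(1 − Φ(0.1931)) ≈ 0.8469

By the reflection principle for standard BM, P(τ_b ≤ t) = 2 · P(B_t ≥ b). Since B_t ~ N(0, t), P(B_t ≥ 0.67) = 1 − Φ(0.67/√t) = 1 − Φ(0.67/√12.04) = 1 − Φ(0.1931) ≈ 0.42344. Doubling: P(τ_{0.67} ≤ 12.04) ≈ 2 · 0.42344 = 0.84688 ≈ 0.8469.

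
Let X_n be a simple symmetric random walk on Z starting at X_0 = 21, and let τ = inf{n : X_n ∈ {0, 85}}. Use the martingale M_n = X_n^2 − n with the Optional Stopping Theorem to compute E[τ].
E[τ] = 1344

M_n = X_n^2 − n is a martingale (since E[X_{n+1}^2 | F_n] = X_n^2 + 1). By OST (τ has finite mean in a bounded region), E[M_τ] = E[M_0] = X_0^2 − 0 = 21^2 = 441. Also E[M_τ] = E[X_τ^2] − E[τ]. The walk exits at 0 or 85, with P(hit 85 first) = 21/85, so E[X_τ^2] = 85^2 · 21/85 + 0 = 1785. Thus E[τ] = E[X_τ^2] − E[M_τ] = 1785 − 441 = 1344 = 21(85 − 21) = 1344.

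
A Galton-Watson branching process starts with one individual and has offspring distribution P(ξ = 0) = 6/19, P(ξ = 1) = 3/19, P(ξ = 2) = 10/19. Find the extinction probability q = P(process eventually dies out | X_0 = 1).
q = 3/5

The pgf is f(s) = 6/19 + 3/19·s + 10/19·s². The extinction probability q is the smallest fixed point of f in [0, 1]. Setting s = f(s):
  10/19·s² + (3/19 − 1)·s + 6/19 = 0
  10/19·s² − (6/19 + 10/19)·s + 6/19 = 0
which factors as (s − 1)·(10/19·s − 6/19) = 0, giving roots s = 1 and s = (6/19)/(10/19) = 3/5.
Mean offspring μ = 3/19 + 2·10/19 = 23/19 > 1 (supercritical), so q < 1. The extinction probability is the smaller root: q = (6/19)/(10/19) = 3/5.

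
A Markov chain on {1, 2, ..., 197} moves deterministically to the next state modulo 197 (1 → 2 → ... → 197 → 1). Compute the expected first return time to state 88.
E[T_88 | X_0 = 88] = 197

The chain cycles deterministically, so starting at state 88 it returns in exactly 197 steps. Equivalently, the stationary distribution is uniform π_j = 1/197 for every state j, so by Kac's formula E[T_88] = 1/π_88 = 197.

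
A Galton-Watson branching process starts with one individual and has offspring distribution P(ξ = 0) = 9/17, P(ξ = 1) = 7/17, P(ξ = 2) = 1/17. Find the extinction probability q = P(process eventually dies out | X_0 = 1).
q = 1

Mean offspring μ = 0·9/17 + 1·7/17 + 2·1/17 = 9/17 ≤ 1. For μ ≤ 1 with offspring not concentrated at 1, the Galton-Watson process goes extinct almost surely, so q = 1.
(Algebraic check: The pgf is f(s) = 9/17 + 7/17·s + 1/17·s². The extinction probability q is the smallest fixed point of f in [0, 1]. Setting s = f(s):
  1/17·s² + (7/17 − 1)·s + 9/17 = 0
  1/17·s² − (9/17 + 1/17)·s + 9/17 = 0
which factors as (s − 1)·(1/17·s − 9/17) = 0, giving roots s = 1 and s = (9/17)/(1/17) = 9. Since 9 ≥ 1, the smallest root in [0, 1] is s = 1.)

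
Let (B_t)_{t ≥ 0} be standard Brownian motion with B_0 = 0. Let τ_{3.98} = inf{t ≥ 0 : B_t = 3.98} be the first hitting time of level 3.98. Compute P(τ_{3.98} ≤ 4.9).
P(τ_{3.98} ≤ 4.9) = 2(1 − Φ(3.98/√4.9)) = 2(1 − Φ(1.7980)) ≈ 0.0722

By the reflection principle for standard BM, P(τ_b ≤ t) = 2 · P(B_t ≥ b). Since B_t ~ N(0, t), P(B_t ≥ 3.98) = 1 − Φ(3.98/√t) = 1 − Φ(3.98/√4.9) = 1 − Φ(1.7980) ≈ 0.03609. Doubling: P(τ_{3.98} ≤ 4.9) ≈ 2 · 0.03609 = 0.07218 ≈ 0.0722.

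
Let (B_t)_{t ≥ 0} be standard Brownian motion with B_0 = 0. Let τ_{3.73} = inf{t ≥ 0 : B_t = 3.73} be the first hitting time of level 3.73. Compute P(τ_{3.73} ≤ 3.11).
P(τ_{3.73} ≤ 3.11) = 2(1 − Φ(3.73/√3.11)) = 2(1 − Φ(2.1151)) ≈ 0.0344

By the reflection principle for standard BM, P(τ_b ≤ t) = 2 · P(B_t ≥ b). Since B_t ~ N(0, t), P(B_t ≥ 3.73) = 1 − Φ(3.73/√t) = 1 − Φ(3.73/√3.11) = 1 − Φ(2.1151) ≈ 0.01721. Doubling: P(τ_{3.73} ≤ 3.11) ≈ 2 · 0.01721 = 0.03442 ≈ 0.0344.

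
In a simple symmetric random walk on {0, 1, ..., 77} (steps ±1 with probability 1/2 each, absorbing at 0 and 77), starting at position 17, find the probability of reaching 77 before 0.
P(hit 77 before 0) = 17/77

Let u_k = P(hit 77 before 0 | start at k). Then u_0 = 0, u_77 = 1, and u_k = u_{k-1}/2 + u_{k+1}/2 for 1 ≤ k ≤ 76. This harmonic recurrence is solved by u_k = k/77, giving u_17 = 17/77.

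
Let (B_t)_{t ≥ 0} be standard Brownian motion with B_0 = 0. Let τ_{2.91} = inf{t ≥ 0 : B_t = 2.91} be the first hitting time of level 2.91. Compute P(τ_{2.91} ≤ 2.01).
P(τ_{2.91} ≤ 2.01) = 2(1 − Φ(2.91/√2.01)) = 2(1 − Φ(2.0526)) ≈ 0.0401

By the reflection principle for standard BM, P(τ_b ≤ t) = 2 · P(B_t ≥ b). Since B_t ~ N(0, t), P(B_t ≥ 2.91) = 1 − Φ(2.91/√t) = 1 − Φ(2.91/√2.01) = 1 − Φ(2.0526) ≈ 0.02006. Doubling: P(τ_{2.91} ≤ 2.01) ≈ 2 · 0.02006 = 0.04012 ≈ 0.0401.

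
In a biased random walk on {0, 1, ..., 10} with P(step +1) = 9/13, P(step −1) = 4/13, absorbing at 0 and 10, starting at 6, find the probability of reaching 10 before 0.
P(hit 10 before 0) = (1 − (4/9)^6) / (1 − (4/9)^10) = 53229393/53626705

Let u_k denote P(reach 10 before 0 | start at k). Boundary: u_0 = 0, u_10 = 1. Recurrence: u_k = 9/13·u_{k+1} + 4/13·u_{k-1} for 1 ≤ k ≤ 9. Try u_k = A + B·r^k with r = q/p = (4/13)/(9/13) = 4/9. Substitution satisfies the recurrence; boundary conditions give:
  u_k = (1 − r^k) / (1 − r^N) = (1 − (4/9)^6) / (1 − (4/9)^10) = 53229393/53626705.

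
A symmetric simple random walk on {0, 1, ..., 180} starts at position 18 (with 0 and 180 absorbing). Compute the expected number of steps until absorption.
E[τ | X_0 = 18] = 2916

Let v_k = E[τ | X_0 = k]. Boundary: v_0 = v_180 = 0. Recurrence: v_k = 1 + (v_{k-1} + v_{k+1})/2 for 1 ≤ k ≤ 179. The particular solution to v_k − (v_{k-1} + v_{k+1})/2 = 1 is v_k = −k^2. Adding homogeneous solution A + B k and matching boundaries gives v_k = k (180 − k). Substituting k = 18: v_18 = 18 · 162 = 2916.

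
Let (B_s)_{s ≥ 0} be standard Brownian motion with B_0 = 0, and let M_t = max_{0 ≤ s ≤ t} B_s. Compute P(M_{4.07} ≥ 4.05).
P(M_{4.07} ≥ 4.05) = 2·P(B_{4.07} ≥ 4.05) = 2(1 − Φ(4.05/√4.07)) ≈ 0.0447

By the reflection principle for Brownian motion, P(M_t ≥ a) = 2 · P(B_t ≥ a) for a ≥ 0. Since B_t ~ N(0, t), P(B_t ≥ 4.05) = 1 − Φ(4.05/√t) = 1 − Φ(4.05/√4.07) = 1 − Φ(2.0075). So
  P(M_{4.07} ≥ 4.05) = 2(1 − Φ(2.0075)) ≈ 0.0447.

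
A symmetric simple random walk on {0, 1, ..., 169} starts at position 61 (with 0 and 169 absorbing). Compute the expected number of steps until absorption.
E[τ | X_0 = 61] = 6588

Let v_k = E[τ | X_0 = k]. Boundary: v_0 = v_169 = 0. Recurrence: v_k = 1 + (v_{k-1} + v_{k+1})/2 for 1 ≤ k ≤ 168. The particular solution to v_k − (v_{k-1} + v_{k+1})/2 = 1 is v_k = −k^2. Adding homogeneous solution A + B k and matching boundaries gives v_k = k (169 − k). Substituting k = 61: v_61 = 61 · 108 = 6588.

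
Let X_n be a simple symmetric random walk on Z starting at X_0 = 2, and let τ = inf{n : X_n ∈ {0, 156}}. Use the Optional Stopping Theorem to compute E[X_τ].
E[X_τ] = 2

X_n is a martingale and τ is a bounded-mean stopping time (indeed τ is finite a.s. with bounded expectation since the walk is in a bounded region). By the OST, E[X_τ] = E[X_0] = 2. Equivalently: E[X_τ] = 156 · P(hit 156 first) + 0 · P(hit 0 first) = 156 · (2/156) = 2.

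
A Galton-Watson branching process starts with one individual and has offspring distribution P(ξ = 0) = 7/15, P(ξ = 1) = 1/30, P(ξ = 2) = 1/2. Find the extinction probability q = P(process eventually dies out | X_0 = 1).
q = 14/15

The pgf is f(s) = 7/15 + 1/30·s + 1/2·s². The extinction probability q is the smallest fixed point of f in [0, 1]. Setting s = f(s):
  1/2·s² + (1/30 − 1)·s + 7/15 = 0
  1/2·s² − (7/15 + 1/2)·s + 7/15 = 0
which factors as (s − 1)·(1/2·s − 7/15) = 0, giving roots s = 1 and s = (7/15)/(1/2) = 14/15.
Mean offspring μ = 1/30 + 2·1/2 = 31/30 > 1 (supercritical), so q < 1. The extinction probability is the smaller root: q = (7/15)/(1/2) = 14/15.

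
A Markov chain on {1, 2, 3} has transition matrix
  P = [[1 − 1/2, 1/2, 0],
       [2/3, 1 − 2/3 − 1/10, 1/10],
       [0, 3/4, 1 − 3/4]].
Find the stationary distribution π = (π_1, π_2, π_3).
π = (20/37, 15/37, 2/37)

This is a birth-death chain on three states, which satisfies detailed balance: π_1 · P_{12} = π_2 · P_{21} and π_2 · P_{23} = π_3 · P_{32}.
From π_1 · 1/2 = π_2 · 2/3: π_2/π_1 = (1/2)/(2/3) = 3/4.
From π_2 · 1/10 = π_3 · 3/4: π_3/π_2 = (1/10)/(3/4) = 2/15.
Take π_1 proportional to 1; then unnormalized π = (1, 3/4, 1/10). Normalize by dividing by the sum 37/20:
  π = (20/37, 15/37, 2/37).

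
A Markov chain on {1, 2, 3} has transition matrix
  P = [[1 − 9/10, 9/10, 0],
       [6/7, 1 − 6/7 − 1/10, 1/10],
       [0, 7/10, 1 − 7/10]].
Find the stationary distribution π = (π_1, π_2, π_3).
π = (5/11, 21/44, 3/44)

This is a birth-death chain on three states, which satisfies detailed balance: π_1 · P_{12} = π_2 · P_{21} and π_2 · P_{23} = π_3 · P_{32}.
From π_1 · 9/10 = π_2 · 6/7: π_2/π_1 = (9/10)/(6/7) = 21/20.
From π_2 · 1/10 = π_3 · 7/10: π_3/π_2 = (1/10)/(7/10) = 1/7.
Take π_1 proportional to 1; then unnormalized π = (1, 21/20, 3/20). Normalize by dividing by the sum 11/5:
  π = (5/11, 21/44, 3/44).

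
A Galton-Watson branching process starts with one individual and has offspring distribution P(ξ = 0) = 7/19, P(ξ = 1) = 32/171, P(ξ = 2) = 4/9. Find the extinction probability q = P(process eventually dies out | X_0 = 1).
q = 63/76

The pgf is f(s) = 7/19 + 32/171·s + 4/9·s². The extinction probability q is the smallest fixed point of f in [0, 1]. Setting s = f(s):
  4/9·s² + (32/171 − 1)·s + 7/19 = 0
  4/9·s² − (7/19 + 4/9)·s + 7/19 = 0
which factors as (s − 1)·(4/9·s − 7/19) = 0, giving roots s = 1 and s = (7/19)/(4/9) = 63/76.
Mean offspring μ = 32/171 + 2·4/9 = 184/171 > 1 (supercritical), so q < 1. The extinction probability is the smaller root: q = (7/19)/(4/9) = 63/76.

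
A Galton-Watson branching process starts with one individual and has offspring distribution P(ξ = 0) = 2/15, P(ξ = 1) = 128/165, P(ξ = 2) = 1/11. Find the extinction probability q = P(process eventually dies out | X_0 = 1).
q = 1

Mean offspring μ = 0·2/15 + 1·128/165 + 2·1/11 = 158/165 ≤ 1. For μ ≤ 1 with offspring not concentrated at 1, the Galton-Watson process goes extinct almost surely, so q = 1.
(Algebraic check: The pgf is f(s) = 2/15 + 128/165·s + 1/11·s². The extinction probability q is the smallest fixed point of f in [0, 1]. Setting s = f(s):
  1/11·s² + (128/165 − 1)·s + 2/15 = 0
  1/11·s² − (2/15 + 1/11)·s + 2/15 = 0
which factors as (s − 1)·(1/11·s − 2/15) = 0, giving roots s = 1 and s = (2/15)/(1/11) = 22/15. Since 22/15 ≥ 1, the smallest root in [0, 1] is s = 1.)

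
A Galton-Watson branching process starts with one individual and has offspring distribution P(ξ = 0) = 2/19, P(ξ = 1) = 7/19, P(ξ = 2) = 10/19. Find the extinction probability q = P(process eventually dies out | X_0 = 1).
q = 1/5

The pgf is f(s) = 2/19 + 7/19·s + 10/19·s². The extinction probability q is the smallest fixed point of f in [0, 1]. Setting s = f(s):
  10/19·s² + (7/19 − 1)·s + 2/19 = 0
  10/19·s² − (2/19 + 10/19)·s + 2/19 = 0
which factors as (s − 1)·(10/19·s − 2/19) = 0, giving roots s = 1 and s = (2/19)/(10/19) = 1/5.
Mean offspring μ = 7/19 + 2·10/19 = 27/19 > 1 (supercritical), so q < 1. The extinction probability is the smaller root: q = (2/19)/(10/19) = 1/5.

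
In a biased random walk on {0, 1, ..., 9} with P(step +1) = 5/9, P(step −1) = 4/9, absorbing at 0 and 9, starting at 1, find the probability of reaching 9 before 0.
P(hit 9 before 0) = (1 − (4/5)^1) / (1 − (4/5)^9) = 390625/1690981

Let u_k denote P(reach 9 before 0 | start at k). Boundary: u_0 = 0, u_9 = 1. Recurrence: u_k = 5/9·u_{k+1} + 4/9·u_{k-1} for 1 ≤ k ≤ 8. Try u_k = A + B·r^k with r = q/p = (4/9)/(5/9) = 4/5. Substitution satisfies the recurrence; boundary conditions give:
  u_k = (1 − r^k) / (1 − r^N) = (1 − (4/5)^1) / (1 − (4/5)^9) = 390625/1690981.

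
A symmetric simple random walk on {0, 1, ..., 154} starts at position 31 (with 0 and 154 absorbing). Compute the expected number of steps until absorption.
E[τ | X_0 = 31] = 3813

Let v_k = E[τ | X_0 = k]. Boundary: v_0 = v_154 = 0. Recurrence: v_k = 1 + (v_{k-1} + v_{k+1})/2 for 1 ≤ k ≤ 153. The particular solution to v_k − (v_{k-1} + v_{k+1})/2 = 1 is v_k = −k^2. Adding homogeneous solution A + B k and matching boundaries gives v_k = k (154 − k). Substituting k = 31: v_31 = 31 · 123 = 3813.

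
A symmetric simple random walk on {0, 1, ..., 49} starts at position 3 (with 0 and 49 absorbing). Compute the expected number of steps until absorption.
E[τ | X_0 = 3] = 138

Let v_k = E[τ | X_0 = k]. Boundary: v_0 = v_49 = 0. Recurrence: v_k = 1 + (v_{k-1} + v_{k+1})/2 for 1 ≤ k ≤ 48. The particular solution to v_k − (v_{k-1} + v_{k+1})/2 = 1 is v_k = −k^2. Adding homogeneous solution A + B k and matching boundaries gives v_k = k (49 − k). Substituting k = 3: v_3 = 3 · 46 = 138.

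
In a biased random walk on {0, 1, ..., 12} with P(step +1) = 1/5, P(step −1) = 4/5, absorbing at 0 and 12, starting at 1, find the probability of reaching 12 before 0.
P(hit 12 before 0) = (1 − (4)^1) / (1 − (4)^12) = 1/5592405

Let u_k denote P(reach 12 before 0 | start at k). Boundary: u_0 = 0, u_12 = 1. Recurrence: u_k = 1/5·u_{k+1} + 4/5·u_{k-1} for 1 ≤ k ≤ 11. Try u_k = A + B·r^k with r = q/p = (4/5)/(1/5) = 4. Substitution satisfies the recurrence; boundary conditions give:
  u_k = (1 − r^k) / (1 − r^N) = (1 − (4)^1) / (1 − (4)^12) = 1/5592405.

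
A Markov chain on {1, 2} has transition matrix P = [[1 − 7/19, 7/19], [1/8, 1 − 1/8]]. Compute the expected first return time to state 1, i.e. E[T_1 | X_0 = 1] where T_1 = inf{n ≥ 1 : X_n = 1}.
E[T_1 | X_0 = 1] = 1/π_1 = 75/19

For an irreducible recurrent Markov chain with stationary distribution π, E[T_i | X_0 = i] = 1/π_i (Kac's formula). Here π_1 = (1/8)/(7/19 + 1/8) = (1/8)/(75/152) = 19/75, so E[T_1 | X_0 = 1] = 1/π_1 = (7/19 + 1/8)/(1/8) = (75/152)/(1/8) = 75/19.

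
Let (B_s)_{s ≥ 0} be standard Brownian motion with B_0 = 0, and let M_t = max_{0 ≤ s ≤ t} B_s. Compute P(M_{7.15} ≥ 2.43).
P(M_{7.15} ≥ 2.43) = 2·P(B_{7.15} ≥ 2.43) = 2(1 − Φ(2.43/√7.15)) ≈ 0.3635

By the reflection principle for Brownian motion, P(M_t ≥ a) = 2 · P(B_t ≥ a) for a ≥ 0. Since B_t ~ N(0, t), P(B_t ≥ 2.43) = 1 − Φ(2.43/√t) = 1 − Φ(2.43/√7.15) = 1 − Φ(0.9088). So
  P(M_{7.15} ≥ 2.43) = 2(1 − Φ(0.9088)) ≈ 0.3635.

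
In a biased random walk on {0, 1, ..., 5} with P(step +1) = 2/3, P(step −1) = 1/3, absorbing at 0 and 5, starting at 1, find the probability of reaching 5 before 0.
P(hit 5 before 0) = (1 − (1/2)^1) / (1 − (1/2)^5) = 16/31

Let u_k denote P(reach 5 before 0 | start at k). Boundary: u_0 = 0, u_5 = 1. Recurrence: u_k = 2/3·u_{k+1} + 1/3·u_{k-1} for 1 ≤ k ≤ 4. Try u_k = A + B·r^k with r = q/p = (1/3)/(2/3) = 1/2. Substitution satisfies the recurrence; boundary conditions give:
  u_k = (1 − r^k) / (1 − r^N) = (1 − (1/2)^1) / (1 − (1/2)^5) = 16/31.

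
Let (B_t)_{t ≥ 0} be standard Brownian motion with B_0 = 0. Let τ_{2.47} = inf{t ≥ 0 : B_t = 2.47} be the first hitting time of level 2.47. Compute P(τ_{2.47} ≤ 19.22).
P(τ_{2.47} ≤ 19.22) = 2(1 − Φ(2.47/√19.22)) = 2(1 − Φ(0.5634)) ≈ 0.5732

By the reflection principle for standard BM, P(τ_b ≤ t) = 2 · P(B_t ≥ b). Since B_t ~ N(0, t), P(B_t ≥ 2.47) = 1 − Φ(2.47/√t) = 1 − Φ(2.47/√19.22) = 1 − Φ(0.5634) ≈ 0.28658. Doubling: P(τ_{2.47} ≤ 19.22) ≈ 2 · 0.28658 = 0.57316 ≈ 0.5732.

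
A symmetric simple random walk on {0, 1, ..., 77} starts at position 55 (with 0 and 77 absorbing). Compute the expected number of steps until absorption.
E[τ | X_0 = 55] = 1210

Let v_k = E[τ | X_0 = k]. Boundary: v_0 = v_77 = 0. Recurrence: v_k = 1 + (v_{k-1} + v_{k+1})/2 for 1 ≤ k ≤ 76. The particular solution to v_k − (v_{k-1} + v_{k+1})/2 = 1 is v_k = −k^2. Adding homogeneous solution A + B k and matching boundaries gives v_k = k (77 − k). Substituting k = 55: v_55 = 55 · 22 = 1210.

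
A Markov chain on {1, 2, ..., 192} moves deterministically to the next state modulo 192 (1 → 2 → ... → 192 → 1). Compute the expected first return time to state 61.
E[T_61 | X_0 = 61] = 192

The chain cycles deterministically, so starting at state 61 it returns in exactly 192 steps. Equivalently, the stationary distribution is uniform π_j = 1/192 for every state j, so by Kac's formula E[T_61] = 1/π_61 = 192.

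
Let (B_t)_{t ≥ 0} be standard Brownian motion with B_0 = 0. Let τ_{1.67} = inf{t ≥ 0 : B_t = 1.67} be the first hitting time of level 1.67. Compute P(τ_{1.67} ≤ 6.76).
P(τ_{1.67} ≤ 6.76) = 2(1 − Φ(1.67/√6.76)) = 2(1 − Φ(0.6423)) ≈ 0.5207

By the reflection principle for standard BM, P(τ_b ≤ t) = 2 · P(B_t ≥ b). Since B_t ~ N(0, t), P(B_t ≥ 1.67) = 1 − Φ(1.67/√t) = 1 − Φ(1.67/√6.76) = 1 − Φ(0.6423) ≈ 0.26034. Doubling: P(τ_{1.67} ≤ 6.76) ≈ 2 · 0.26034 = 0.52068 ≈ 0.5207.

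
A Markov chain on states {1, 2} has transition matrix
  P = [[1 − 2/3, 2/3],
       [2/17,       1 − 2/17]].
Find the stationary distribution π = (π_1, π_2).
π_1 = 3/20, π_2 = 17/20

Solve πP = π with π_1 + π_2 = 1. From πP = π: π_1 · (1 − 2/3) + π_2 · 2/17 = π_1 ⇒ π_2 · 2/17 = π_1 · 2/3 ⇒ π_2/π_1 = (2/3)/(2/17) = 17/3. Together with π_1 + π_2 = 1:
  π_1 = (2/17)/(2/3 + 2/17) = (2/17)/(40/51) = 3/20,
  π_2 = (2/3)/(2/3 + 2/17) = (2/3)/(40/51) = 17/20.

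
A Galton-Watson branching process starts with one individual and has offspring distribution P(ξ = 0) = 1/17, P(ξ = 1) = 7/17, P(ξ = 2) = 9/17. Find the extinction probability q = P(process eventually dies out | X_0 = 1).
q = 1/9

The pgf is f(s) = 1/17 + 7/17·s + 9/17·s². The extinction probability q is the smallest fixed point of f in [0, 1]. Setting s = f(s):
  9/17·s² + (7/17 − 1)·s + 1/17 = 0
  9/17·s² − (1/17 + 9/17)·s + 1/17 = 0
which factors as (s − 1)·(9/17·s − 1/17) = 0, giving roots s = 1 and s = (1/17)/(9/17) = 1/9.
Mean offspring μ = 7/17 + 2·9/17 = 25/17 > 1 (supercritical), so q < 1. The extinction probability is the smaller root: q = (1/17)/(9/17) = 1/9.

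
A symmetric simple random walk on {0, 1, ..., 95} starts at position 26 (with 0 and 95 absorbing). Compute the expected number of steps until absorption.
E[τ | X_0 = 26] = 1794

Let v_k = E[τ | X_0 = k]. Boundary: v_0 = v_95 = 0. Recurrence: v_k = 1 + (v_{k-1} + v_{k+1})/2 for 1 ≤ k ≤ 94. The particular solution to v_k − (v_{k-1} + v_{k+1})/2 = 1 is v_k = −k^2. Adding homogeneous solution A + B k and matching boundaries gives v_k = k (95 − k). Substituting k = 26: v_26 = 26 · 69 = 1794.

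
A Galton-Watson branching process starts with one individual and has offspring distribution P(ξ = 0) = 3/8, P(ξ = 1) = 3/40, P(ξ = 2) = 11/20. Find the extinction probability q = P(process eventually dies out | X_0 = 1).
q = 15/22

The pgf is f(s) = 3/8 + 3/40·s + 11/20·s². The extinction probability q is the smallest fixed point of f in [0, 1]. Setting s = f(s):
  11/20·s² + (3/40 − 1)·s + 3/8 = 0
  11/20·s² − (3/8 + 11/20)·s + 3/8 = 0
which factors as (s − 1)·(11/20·s − 3/8) = 0, giving roots s = 1 and s = (3/8)/(11/20) = 15/22.
Mean offspring μ = 3/40 + 2·11/20 = 47/40 > 1 (supercritical), so q < 1. The extinction probability is the smaller root: q = (3/8)/(11/20) = 15/22.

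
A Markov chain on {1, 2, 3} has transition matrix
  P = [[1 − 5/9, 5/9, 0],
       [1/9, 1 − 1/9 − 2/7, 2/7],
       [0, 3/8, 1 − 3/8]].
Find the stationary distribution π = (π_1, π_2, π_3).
π = (21/206, 105/206, 40/103)

This is a birth-death chain on three states, which satisfies detailed balance: π_1 · P_{12} = π_2 · P_{21} and π_2 · P_{23} = π_3 · P_{32}.
From π_1 · 5/9 = π_2 · 1/9: π_2/π_1 = (5/9)/(1/9) = 5.
From π_2 · 2/7 = π_3 · 3/8: π_3/π_2 = (2/7)/(3/8) = 16/21.
Take π_1 proportional to 1; then unnormalized π = (1, 5, 80/21). Normalize by dividing by the sum 206/21:
  π = (21/206, 105/206, 40/103).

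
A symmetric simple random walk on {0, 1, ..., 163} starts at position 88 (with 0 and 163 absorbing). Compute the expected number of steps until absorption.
E[τ | X_0 = 88] = 6600

Let v_k = E[τ | X_0 = k]. Boundary: v_0 = v_163 = 0. Recurrence: v_k = 1 + (v_{k-1} + v_{k+1})/2 for 1 ≤ k ≤ 162. The particular solution to v_k − (v_{k-1} + v_{k+1})/2 = 1 is v_k = −k^2. Adding homogeneous solution A + B k and matching boundaries gives v_k = k (163 − k). Substituting k = 88: v_88 = 88 · 75 = 6600.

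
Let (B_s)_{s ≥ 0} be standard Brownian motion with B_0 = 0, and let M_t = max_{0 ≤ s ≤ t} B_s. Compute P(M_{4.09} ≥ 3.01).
P(M_{4.09} ≥ 3.01) = 2·P(B_{4.09} ≥ 3.01) = 2(1 − Φ(3.01/√4.09)) ≈ 0.1367

By the reflection principle for Brownian motion, P(M_t ≥ a) = 2 · P(B_t ≥ a) for a ≥ 0. Since B_t ~ N(0, t), P(B_t ≥ 3.01) = 1 − Φ(3.01/√t) = 1 − Φ(3.01/√4.09) = 1 − Φ(1.4883). So
  P(M_{4.09} ≥ 3.01) = 2(1 − Φ(1.4883)) ≈ 0.1367.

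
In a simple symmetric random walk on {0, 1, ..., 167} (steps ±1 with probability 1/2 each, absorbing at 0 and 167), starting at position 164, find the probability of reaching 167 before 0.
P(hit 167 before 0) = 164/167

Let u_k = P(hit 167 before 0 | start at k). Then u_0 = 0, u_167 = 1, and u_k = u_{k-1}/2 + u_{k+1}/2 for 1 ≤ k ≤ 166. This harmonic recurrence is solved by u_k = k/167, giving u_164 = 164/167.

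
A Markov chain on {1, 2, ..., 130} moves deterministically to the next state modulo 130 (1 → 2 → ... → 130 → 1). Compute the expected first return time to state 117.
E[T_117 | X_0 = 117] = 130

The chain cycles deterministically, so starting at state 117 it returns in exactly 130 steps. Equivalently, the stationary distribution is uniform π_j = 1/130 for every state j, so by Kac's formula E[T_117] = 1/π_117 = 130.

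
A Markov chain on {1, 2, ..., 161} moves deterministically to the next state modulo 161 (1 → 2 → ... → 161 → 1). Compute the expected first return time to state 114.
E[T_114 | X_0 = 114] = 161

The chain cycles deterministically, so starting at state 114 it returns in exactly 161 steps. Equivalently, the stationary distribution is uniform π_j = 1/161 for every state j, so by Kac's formula E[T_114] = 1/π_114 = 161.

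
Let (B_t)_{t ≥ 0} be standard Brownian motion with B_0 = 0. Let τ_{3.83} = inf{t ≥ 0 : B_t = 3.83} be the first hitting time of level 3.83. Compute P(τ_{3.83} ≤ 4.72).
P(τ_{3.83} ≤ 4.72) = 2(1 − Φ(3.83/√4.72)) = 2(1 − Φ(1.7629)) ≈ 0.0779

By the reflection principle for standard BM, P(τ_b ≤ t) = 2 · P(B_t ≥ b). Since B_t ~ N(0, t), P(B_t ≥ 3.83) = 1 − Φ(3.83/√t) = 1 − Φ(3.83/√4.72) = 1 − Φ(1.7629) ≈ 0.03896. Doubling: P(τ_{3.83} ≤ 4.72) ≈ 2 · 0.03896 = 0.07792 ≈ 0.0779.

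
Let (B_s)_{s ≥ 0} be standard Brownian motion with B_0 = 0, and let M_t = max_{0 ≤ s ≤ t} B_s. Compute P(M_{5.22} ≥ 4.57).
P(M_{5.22} ≥ 4.57) = 2·P(B_{5.22} ≥ 4.57) = 2(1 − Φ(4.57/√5.22)) ≈ 0.0455

By the reflection principle for Brownian motion, P(M_t ≥ a) = 2 · P(B_t ≥ a) for a ≥ 0. Since B_t ~ N(0, t), P(B_t ≥ 4.57) = 1 − Φ(4.57/√t) = 1 − Φ(4.57/√5.22) = 1 − Φ(2.0002). So
  P(M_{5.22} ≥ 4.57) = 2(1 − Φ(2.0002)) ≈ 0.0455.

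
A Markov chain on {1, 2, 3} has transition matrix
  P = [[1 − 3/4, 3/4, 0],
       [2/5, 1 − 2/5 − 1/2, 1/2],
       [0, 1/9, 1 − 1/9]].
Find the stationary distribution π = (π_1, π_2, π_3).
π = (16/181, 30/181, 135/181)

This is a birth-death chain on three states, which satisfies detailed balance: π_1 · P_{12} = π_2 · P_{21} and π_2 · P_{23} = π_3 · P_{32}.
From π_1 · 3/4 = π_2 · 2/5: π_2/π_1 = (3/4)/(2/5) = 15/8.
From π_2 · 1/2 = π_3 · 1/9: π_3/π_2 = (1/2)/(1/9) = 9/2.
Take π_1 proportional to 1; then unnormalized π = (1, 15/8, 135/16). Normalize by dividing by the sum 181/16:
  π = (16/181, 30/181, 135/181).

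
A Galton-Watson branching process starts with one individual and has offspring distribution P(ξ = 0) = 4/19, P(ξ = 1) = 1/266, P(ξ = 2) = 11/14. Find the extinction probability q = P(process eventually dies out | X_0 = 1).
q = 56/209

The pgf is f(s) = 4/19 + 1/266·s + 11/14·s². The extinction probability q is the smallest fixed point of f in [0, 1]. Setting s = f(s):
  11/14·s² + (1/266 − 1)·s + 4/19 = 0
  11/14·s² − (4/19 + 11/14)·s + 4/19 = 0
which factors as (s − 1)·(11/14·s − 4/19) = 0, giving roots s = 1 and s = (4/19)/(11/14) = 56/209.
Mean offspring μ = 1/266 + 2·11/14 = 419/266 > 1 (supercritical), so q < 1. The extinction probability is the smaller root: q = (4/19)/(11/14) = 56/209.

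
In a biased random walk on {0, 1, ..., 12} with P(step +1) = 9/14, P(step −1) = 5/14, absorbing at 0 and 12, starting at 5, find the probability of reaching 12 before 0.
P(hit 12 before 0) = (1 − (5/9)^5) / (1 − (5/9)^12) = 66870689589/70546348964

Let u_k denote P(reach 12 before 0 | start at k). Boundary: u_0 = 0, u_12 = 1. Recurrence: u_k = 9/14·u_{k+1} + 5/14·u_{k-1} for 1 ≤ k ≤ 11. Try u_k = A + B·r^k with r = q/p = (5/14)/(9/14) = 5/9. Substitution satisfies the recurrence; boundary conditions give:
  u_k = (1 − r^k) / (1 − r^N) = (1 − (5/9)^5) / (1 − (5/9)^12) = 66870689589/70546348964.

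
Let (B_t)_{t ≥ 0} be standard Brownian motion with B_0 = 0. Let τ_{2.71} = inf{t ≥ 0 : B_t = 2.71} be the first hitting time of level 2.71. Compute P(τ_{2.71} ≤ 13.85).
P(τ_{2.71} ≤ 13.85) = 2(1 − Φ(2.71/√13.85)) = 2(1 − Φ(0.7282)) ≈ 0.4665

By the reflection principle for standard BM, P(τ_b ≤ t) = 2 · P(B_t ≥ b). Since B_t ~ N(0, t), P(B_t ≥ 2.71) = 1 − Φ(2.71/√t) = 1 − Φ(2.71/√13.85) = 1 − Φ(0.7282) ≈ 0.23325. Doubling: P(τ_{2.71} ≤ 13.85) ≈ 2 · 0.23325 = 0.46650 ≈ 0.4665.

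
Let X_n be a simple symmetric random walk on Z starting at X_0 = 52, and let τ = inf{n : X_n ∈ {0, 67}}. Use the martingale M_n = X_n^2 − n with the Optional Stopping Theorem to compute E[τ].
E[τ] = 780

M_n = X_n^2 − n is a martingale (since E[X_{n+1}^2 | F_n] = X_n^2 + 1). By OST (τ has finite mean in a bounded region), E[M_τ] = E[M_0] = X_0^2 − 0 = 52^2 = 2704. Also E[M_τ] = E[X_τ^2] − E[τ]. The walk exits at 0 or 67, with P(hit 67 first) = 52/67, so E[X_τ^2] = 67^2 · 52/67 + 0 = 3484. Thus E[τ] = E[X_τ^2] − E[M_τ] = 3484 − 2704 = 780 = 52(67 − 52) = 780.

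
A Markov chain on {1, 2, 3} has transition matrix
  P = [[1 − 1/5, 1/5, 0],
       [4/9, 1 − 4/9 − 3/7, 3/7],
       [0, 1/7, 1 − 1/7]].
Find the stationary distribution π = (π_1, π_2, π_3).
π = (5/14, 9/56, 27/56)

This is a birth-death chain on three states, which satisfies detailed balance: π_1 · P_{12} = π_2 · P_{21} and π_2 · P_{23} = π_3 · P_{32}.
From π_1 · 1/5 = π_2 · 4/9: π_2/π_1 = (1/5)/(4/9) = 9/20.
From π_2 · 3/7 = π_3 · 1/7: π_3/π_2 = (3/7)/(1/7) = 3.
Take π_1 proportional to 1; then unnormalized π = (1, 9/20, 27/20). Normalize by dividing by the sum 14/5:
  π = (5/14, 9/56, 27/56).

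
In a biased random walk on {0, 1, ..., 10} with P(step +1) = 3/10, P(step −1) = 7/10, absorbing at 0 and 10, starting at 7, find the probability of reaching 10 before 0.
P(hit 10 before 0) = (1 − (7/3)^7) / (1 − (7/3)^10) = 5544153/70604050

Let u_k denote P(reach 10 before 0 | start at k). Boundary: u_0 = 0, u_10 = 1. Recurrence: u_k = 3/10·u_{k+1} + 7/10·u_{k-1} for 1 ≤ k ≤ 9. Try u_k = A + B·r^k with r = q/p = (7/10)/(3/10) = 7/3. Substitution satisfies the recurrence; boundary conditions give:
  u_k = (1 − r^k) / (1 − r^N) = (1 − (7/3)^7) / (1 − (7/3)^10) = 5544153/70604050.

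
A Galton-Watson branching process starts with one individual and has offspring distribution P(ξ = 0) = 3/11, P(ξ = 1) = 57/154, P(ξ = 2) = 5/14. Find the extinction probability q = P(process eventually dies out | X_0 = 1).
q = 42/55

The pgf is f(s) = 3/11 + 57/154·s + 5/14·s². The extinction probability q is the smallest fixed point of f in [0, 1]. Setting s = f(s):
  5/14·s² + (57/154 − 1)·s + 3/11 = 0
  5/14·s² − (3/11 + 5/14)·s + 3/11 = 0
which factors as (s − 1)·(5/14·s − 3/11) = 0, giving roots s = 1 and s = (3/11)/(5/14) = 42/55.
Mean offspring μ = 57/154 + 2·5/14 = 167/154 > 1 (supercritical), so q < 1. The extinction probability is the smaller root: q = (3/11)/(5/14) = 42/55.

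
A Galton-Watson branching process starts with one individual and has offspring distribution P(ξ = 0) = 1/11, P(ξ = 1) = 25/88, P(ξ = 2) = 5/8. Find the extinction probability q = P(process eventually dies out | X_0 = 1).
q = 8/55

The pgf is f(s) = 1/11 + 25/88·s + 5/8·s². The extinction probability q is the smallest fixed point of f in [0, 1]. Setting s = f(s):
  5/8·s² + (25/88 − 1)·s + 1/11 = 0
  5/8·s² − (1/11 + 5/8)·s + 1/11 = 0
which factors as (s − 1)·(5/8·s − 1/11) = 0, giving roots s = 1 and s = (1/11)/(5/8) = 8/55.
Mean offspring μ = 25/88 + 2·5/8 = 135/88 > 1 (supercritical), so q < 1. The extinction probability is the smaller root: q = (1/11)/(5/8) = 8/55.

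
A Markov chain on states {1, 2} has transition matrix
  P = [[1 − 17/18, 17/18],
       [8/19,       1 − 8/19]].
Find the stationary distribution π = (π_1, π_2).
π_1 = 144/467, π_2 = 323/467

Solve πP = π with π_1 + π_2 = 1. From πP = π: π_1 · (1 − 17/18) + π_2 · 8/19 = π_1 ⇒ π_2 · 8/19 = π_1 · 17/18 ⇒ π_2/π_1 = (17/18)/(8/19) = 323/144. Together with π_1 + π_2 = 1:
  π_1 = (8/19)/(17/18 + 8/19) = (8/19)/(467/342) = 144/467,
  π_2 = (17/18)/(17/18 + 8/19) = (17/18)/(467/342) = 323/467.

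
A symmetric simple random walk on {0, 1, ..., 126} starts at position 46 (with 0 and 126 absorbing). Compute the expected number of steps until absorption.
E[τ | X_0 = 46] = 3680

Let v_k = E[τ | X_0 = k]. Boundary: v_0 = v_126 = 0. Recurrence: v_k = 1 + (v_{k-1} + v_{k+1})/2 for 1 ≤ k ≤ 125. The particular solution to v_k − (v_{k-1} + v_{k+1})/2 = 1 is v_k = −k^2. Adding homogeneous solution A + B k and matching boundaries gives v_k = k (126 − k). Substituting k = 46: v_46 = 46 · 80 = 3680.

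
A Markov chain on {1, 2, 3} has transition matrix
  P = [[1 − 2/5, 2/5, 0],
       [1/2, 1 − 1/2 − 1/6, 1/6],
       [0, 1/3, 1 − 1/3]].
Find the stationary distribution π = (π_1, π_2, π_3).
π = (5/11, 4/11, 2/11)

This is a birth-death chain on three states, which satisfies detailed balance: π_1 · P_{12} = π_2 · P_{21} and π_2 · P_{23} = π_3 · P_{32}.
From π_1 · 2/5 = π_2 · 1/2: π_2/π_1 = (2/5)/(1/2) = 4/5.
From π_2 · 1/6 = π_3 · 1/3: π_3/π_2 = (1/6)/(1/3) = 1/2.
Take π_1 proportional to 1; then unnormalized π = (1, 4/5, 2/5). Normalize by dividing by the sum 11/5:
  π = (5/11, 4/11, 2/11).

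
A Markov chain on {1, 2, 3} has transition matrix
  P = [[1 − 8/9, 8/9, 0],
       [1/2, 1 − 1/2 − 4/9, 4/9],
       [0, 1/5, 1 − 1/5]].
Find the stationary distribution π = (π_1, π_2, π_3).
π = (81/545, 144/545, 64/109)

This is a birth-death chain on three states, which satisfies detailed balance: π_1 · P_{12} = π_2 · P_{21} and π_2 · P_{23} = π_3 · P_{32}.
From π_1 · 8/9 = π_2 · 1/2: π_2/π_1 = (8/9)/(1/2) = 16/9.
From π_2 · 4/9 = π_3 · 1/5: π_3/π_2 = (4/9)/(1/5) = 20/9.
Take π_1 proportional to 1; then unnormalized π = (1, 16/9, 320/81). Normalize by dividing by the sum 545/81:
  π = (81/545, 144/545, 64/109).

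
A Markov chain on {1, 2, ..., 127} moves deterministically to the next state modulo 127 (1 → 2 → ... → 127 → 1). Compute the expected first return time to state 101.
E[T_101 | X_0 = 101] = 127

The chain cycles deterministically, so starting at state 101 it returns in exactly 127 steps. Equivalently, the stationary distribution is uniform π_j = 1/127 for every state j, so by Kac's formula E[T_101] = 1/π_101 = 127.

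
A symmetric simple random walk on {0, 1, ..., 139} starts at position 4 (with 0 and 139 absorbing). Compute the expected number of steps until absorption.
E[τ | X_0 = 4] = 540

Let v_k = E[τ | X_0 = k]. Boundary: v_0 = v_139 = 0. Recurrence: v_k = 1 + (v_{k-1} + v_{k+1})/2 for 1 ≤ k ≤ 138. The particular solution to v_k − (v_{k-1} + v_{k+1})/2 = 1 is v_k = −k^2. Adding homogeneous solution A + B k and matching boundaries gives v_k = k (139 − k). Substituting k = 4: v_4 = 4 · 135 = 540.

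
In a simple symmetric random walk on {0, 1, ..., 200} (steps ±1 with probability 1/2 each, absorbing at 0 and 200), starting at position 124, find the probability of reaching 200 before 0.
P(hit 200 before 0) = 124/200 = 31/50

Let u_k = P(hit 200 before 0 | start at k). Then u_0 = 0, u_200 = 1, and u_k = u_{k-1}/2 + u_{k+1}/2 for 1 ≤ k ≤ 199. This harmonic recurrence is solved by u_k = k/200, giving u_124 = 124/200 = 31/50.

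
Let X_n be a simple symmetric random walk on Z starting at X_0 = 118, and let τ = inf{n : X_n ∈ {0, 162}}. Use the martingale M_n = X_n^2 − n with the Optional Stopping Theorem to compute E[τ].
E[τ] = 5192

M_n = X_n^2 − n is a martingale (since E[X_{n+1}^2 | F_n] = X_n^2 + 1). By OST (τ has finite mean in a bounded region), E[M_τ] = E[M_0] = X_0^2 − 0 = 118^2 = 13924. Also E[M_τ] = E[X_τ^2] − E[τ]. The walk exits at 0 or 162, with P(hit 162 first) = 118/162, so E[X_τ^2] = 162^2 · 118/162 + 0 = 19116. Thus E[τ] = E[X_τ^2] − E[M_τ] = 19116 − 13924 = 5192 = 118(162 − 118) = 5192.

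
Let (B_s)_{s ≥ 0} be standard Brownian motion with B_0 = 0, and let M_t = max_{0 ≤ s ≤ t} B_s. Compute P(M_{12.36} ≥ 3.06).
P(M_{12.36} ≥ 3.06) = 2·P(B_{12.36} ≥ 3.06) = 2(1 − Φ(3.06/√12.36)) ≈ 0.3841

By the reflection principle for Brownian motion, P(M_t ≥ a) = 2 · P(B_t ≥ a) for a ≥ 0. Since B_t ~ N(0, t), P(B_t ≥ 3.06) = 1 − Φ(3.06/√t) = 1 − Φ(3.06/√12.36) = 1 − Φ(0.8704). So
  P(M_{12.36} ≥ 3.06) = 2(1 − Φ(0.8704)) ≈ 0.3841.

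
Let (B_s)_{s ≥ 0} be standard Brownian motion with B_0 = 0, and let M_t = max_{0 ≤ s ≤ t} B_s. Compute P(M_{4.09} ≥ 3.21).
P(M_{4.09} ≥ 3.21) = 2·P(B_{4.09} ≥ 3.21) = 2(1 − Φ(3.21/√4.09)) ≈ 0.1125

By the reflection principle for Brownian motion, P(M_t ≥ a) = 2 · P(B_t ≥ a) for a ≥ 0. Since B_t ~ N(0, t), P(B_t ≥ 3.21) = 1 − Φ(3.21/√t) = 1 − Φ(3.21/√4.09) = 1 − Φ(1.5872). So
  P(M_{4.09} ≥ 3.21) = 2(1 − Φ(1.5872)) ≈ 0.1125.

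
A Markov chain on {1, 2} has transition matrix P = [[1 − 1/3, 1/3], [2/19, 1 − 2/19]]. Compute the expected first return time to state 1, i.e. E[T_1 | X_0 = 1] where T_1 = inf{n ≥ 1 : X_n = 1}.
E[T_1 | X_0 = 1] = 1/π_1 = 25/6

For an irreducible recurrent Markov chain with stationary distribution π, E[T_i | X_0 = i] = 1/π_i (Kac's formula). Here π_1 = (2/19)/(1/3 + 2/19) = (2/19)/(25/57) = 6/25, so E[T_1 | X_0 = 1] = 1/π_1 = (1/3 + 2/19)/(2/19) = (25/57)/(2/19) = 25/6.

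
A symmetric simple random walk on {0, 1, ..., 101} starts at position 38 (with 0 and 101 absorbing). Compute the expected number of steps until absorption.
E[τ | X_0 = 38] = 2394

Let v_k = E[τ | X_0 = k]. Boundary: v_0 = v_101 = 0. Recurrence: v_k = 1 + (v_{k-1} + v_{k+1})/2 for 1 ≤ k ≤ 100. The particular solution to v_k − (v_{k-1} + v_{k+1})/2 = 1 is v_k = −k^2. Adding homogeneous solution A + B k and matching boundaries gives v_k = k (101 − k). Substituting k = 38: v_38 = 38 · 63 = 2394.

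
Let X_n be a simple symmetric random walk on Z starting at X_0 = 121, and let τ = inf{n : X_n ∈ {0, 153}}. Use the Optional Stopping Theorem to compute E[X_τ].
E[X_τ] = 121

X_n is a martingale and τ is a bounded-mean stopping time (indeed τ is finite a.s. with bounded expectation since the walk is in a bounded region). By the OST, E[X_τ] = E[X_0] = 121. Equivalently: E[X_τ] = 153 · P(hit 153 first) + 0 · P(hit 0 first) = 153 · (121/153) = 121.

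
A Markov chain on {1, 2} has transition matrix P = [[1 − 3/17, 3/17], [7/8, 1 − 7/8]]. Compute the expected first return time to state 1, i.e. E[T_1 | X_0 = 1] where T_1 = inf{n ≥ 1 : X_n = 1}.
E[T_1 | X_0 = 1] = 1/π_1 = 143/119

For an irreducible recurrent Markov chain with stationary distribution π, E[T_i | X_0 = i] = 1/π_i (Kac's formula). Here π_1 = (7/8)/(3/17 + 7/8) = (7/8)/(143/136) = 119/143, so E[T_1 | X_0 = 1] = 1/π_1 = (3/17 + 7/8)/(7/8) = (143/136)/(7/8) = 143/119.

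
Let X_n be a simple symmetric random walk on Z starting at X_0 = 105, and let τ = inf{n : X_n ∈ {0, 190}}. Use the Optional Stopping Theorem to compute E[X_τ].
E[X_τ] = 105

X_n is a martingale and τ is a bounded-mean stopping time (indeed τ is finite a.s. with bounded expectation since the walk is in a bounded region). By the OST, E[X_τ] = E[X_0] = 105. Equivalently: E[X_τ] = 190 · P(hit 190 first) + 0 · P(hit 0 first) = 190 · (105/190) = 105.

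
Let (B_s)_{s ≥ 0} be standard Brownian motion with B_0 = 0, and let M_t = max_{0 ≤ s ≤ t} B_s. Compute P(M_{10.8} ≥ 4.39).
P(M_{10.8} ≥ 4.39) = 2·P(B_{10.8} ≥ 4.39) = 2(1 − Φ(4.39/√10.8)) ≈ 0.1816

By the reflection principle for Brownian motion, P(M_t ≥ a) = 2 · P(B_t ≥ a) for a ≥ 0. Since B_t ~ N(0, t), P(B_t ≥ 4.39) = 1 − Φ(4.39/√t) = 1 − Φ(4.39/√10.8) = 1 − Φ(1.3358). So
  P(M_{10.8} ≥ 4.39) = 2(1 − Φ(1.3358)) ≈ 0.1816.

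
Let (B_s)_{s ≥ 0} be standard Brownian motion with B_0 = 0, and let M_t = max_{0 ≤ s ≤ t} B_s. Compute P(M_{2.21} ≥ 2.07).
P(M_{2.21} ≥ 2.07) = 2·P(B_{2.21} ≥ 2.07) = 2(1 − Φ(2.07/√2.21)) ≈ 0.1638

By the reflection principle for Brownian motion, P(M_t ≥ a) = 2 · P(B_t ≥ a) for a ≥ 0. Since B_t ~ N(0, t), P(B_t ≥ 2.07) = 1 − Φ(2.07/√t) = 1 − Φ(2.07/√2.21) = 1 − Φ(1.3924). So
  P(M_{2.21} ≥ 2.07) = 2(1 − Φ(1.3924)) ≈ 0.1638.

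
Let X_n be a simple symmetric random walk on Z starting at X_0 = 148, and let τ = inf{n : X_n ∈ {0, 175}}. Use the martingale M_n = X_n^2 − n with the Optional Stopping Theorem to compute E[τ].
E[τ] = 3996

M_n = X_n^2 − n is a martingale (since E[X_{n+1}^2 | F_n] = X_n^2 + 1). By OST (τ has finite mean in a bounded region), E[M_τ] = E[M_0] = X_0^2 − 0 = 148^2 = 21904. Also E[M_τ] = E[X_τ^2] − E[τ]. The walk exits at 0 or 175, with P(hit 175 first) = 148/175, so E[X_τ^2] = 175^2 · 148/175 + 0 = 25900. Thus E[τ] = E[X_τ^2] − E[M_τ] = 25900 − 21904 = 3996 = 148(175 − 148) = 3996.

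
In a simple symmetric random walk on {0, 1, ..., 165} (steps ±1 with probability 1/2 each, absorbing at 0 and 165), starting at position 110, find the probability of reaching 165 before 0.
P(hit 165 before 0) = 110/165 = 2/3

Let u_k = P(hit 165 before 0 | start at k). Then u_0 = 0, u_165 = 1, and u_k = u_{k-1}/2 + u_{k+1}/2 for 1 ≤ k ≤ 164. This harmonic recurrence is solved by u_k = k/165, giving u_110 = 110/165 = 2/3.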